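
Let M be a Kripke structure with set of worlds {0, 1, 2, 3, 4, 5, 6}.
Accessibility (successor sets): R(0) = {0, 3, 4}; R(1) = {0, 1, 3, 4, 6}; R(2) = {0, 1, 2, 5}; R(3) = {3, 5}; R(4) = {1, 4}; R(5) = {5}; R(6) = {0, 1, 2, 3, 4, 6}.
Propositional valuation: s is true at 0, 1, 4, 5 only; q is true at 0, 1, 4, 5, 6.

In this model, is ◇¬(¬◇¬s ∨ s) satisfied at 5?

No

At 5: ◇¬(¬◇¬s ∨ s) requires ¬(¬◇¬s ∨ s) at some successor in {5}.
  At 5: ¬(¬◇¬s ∨ s) is false.
So ◇¬(¬◇¬s ∨ s) is false at 5.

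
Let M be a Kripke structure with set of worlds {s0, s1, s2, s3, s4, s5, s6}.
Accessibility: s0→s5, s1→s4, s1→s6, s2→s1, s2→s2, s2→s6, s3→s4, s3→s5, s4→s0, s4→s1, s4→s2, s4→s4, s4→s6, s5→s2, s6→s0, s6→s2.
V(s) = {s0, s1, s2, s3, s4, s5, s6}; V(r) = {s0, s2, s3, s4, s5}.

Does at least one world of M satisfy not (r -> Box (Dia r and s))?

No

Let φ = not (r -> Box (Dia r and s)). Evaluate φ at each world:
  s0 (successors {s5}): φ is false.
  s1 (successors {s4, s6}): φ is false.
  s2 (successors {s1, s2, s6}): φ is false.
  s3 (successors {s4, s5}): φ is false.
  s4 (successors {s0, s1, s2, s4, s6}): φ is false.
  s5 (successors {s2}): φ is false.
  s6 (successors {s0, s2}): φ is false.
For instance, at s6:
  At s6: r -> Box (Dia r and s) is true, so not (r -> Box (Dia r and s)) is false.
    At s6: r is false, Box (Dia r and s) is true, so r -> Box (Dia r and s) is true.
      At s6: Box (Dia r and s) requires Dia r and s at every successor {s0, s2}.
        At s0: Dia r and s is true.
        At s2: Dia r and s is true.
      So Box (Dia r and s) is true at s6.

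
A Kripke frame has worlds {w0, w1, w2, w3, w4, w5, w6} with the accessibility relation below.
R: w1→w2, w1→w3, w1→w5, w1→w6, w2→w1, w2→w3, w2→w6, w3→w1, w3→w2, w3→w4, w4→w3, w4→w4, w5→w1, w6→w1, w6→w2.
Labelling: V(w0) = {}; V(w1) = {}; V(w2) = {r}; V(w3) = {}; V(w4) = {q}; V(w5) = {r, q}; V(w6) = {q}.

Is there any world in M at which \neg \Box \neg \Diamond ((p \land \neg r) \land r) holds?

Let φ = \neg \Box \neg \Diamond ((p \land \neg r) \land r). Evaluate φ at each world:
  w0 (successors ∅): φ is false.
  w1 (successors {w2, w3, w5, w6}): φ is false.
  w2 (successors {w1, w3, w6}): φ is false.
  w3 (successors {w1, w2, w4}): φ is false.
  w4 (successors {w3, w4}): φ is false.
  w5 (successors {w1}): φ is false.
  w6 (successors {w1, w2}): φ is false.
For instance, at w6:
  At w6: \Box \neg \Diamond ((p \land \neg r) \land r) is true, so \neg \Box \neg \Diamond ((p \land \neg r) \land r) is false.
    At w6: \Box \neg \Diamond ((p \land \neg r) \land r) requires \neg \Diamond ((p \land \neg r) \land r) at every successor {w1, w2}.
      At w1: \neg \Diamond ((p \land \neg r) \land r) is true.
      At w2: \neg \Diamond ((p \land \neg r) \land r) is true.
    So \Box \neg \Diamond ((p \land \neg r) \land r) is true at w6.

No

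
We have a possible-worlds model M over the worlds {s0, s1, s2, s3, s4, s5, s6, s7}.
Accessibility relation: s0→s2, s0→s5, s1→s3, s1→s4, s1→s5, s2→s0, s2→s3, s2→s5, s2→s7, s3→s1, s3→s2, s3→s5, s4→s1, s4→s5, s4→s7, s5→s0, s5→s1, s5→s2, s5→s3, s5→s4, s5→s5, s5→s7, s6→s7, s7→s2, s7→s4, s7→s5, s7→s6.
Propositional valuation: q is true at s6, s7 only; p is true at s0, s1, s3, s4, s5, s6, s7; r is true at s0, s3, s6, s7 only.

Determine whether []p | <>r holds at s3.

No

At s3: []p is false, <>r is false, so []p | <>r is false.
  At s3: []p requires p at every successor {s1, s2, s5}.
    p fails at s2, so []p is false at s3.
  At s3: <>r requires r at some successor in {s1, s2, s5}.
    At s1: r is false.
    At s2: r is false.
    At s5: r is false.
  So <>r is false at s3.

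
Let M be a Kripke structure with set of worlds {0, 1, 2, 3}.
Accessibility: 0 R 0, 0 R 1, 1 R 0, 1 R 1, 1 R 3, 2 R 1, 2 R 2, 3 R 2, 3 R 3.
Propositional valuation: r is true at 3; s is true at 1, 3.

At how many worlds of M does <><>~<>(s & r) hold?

Let φ = <><>~<>(s & r). Evaluate φ at each world:
  0 (successors {0, 1}): φ is true.
  1 (successors {0, 1, 3}): φ is true.
  2 (successors {1, 2}): φ is true.
  3 (successors {2, 3}): φ is true.
For instance, at 1:
  At 1: <><>~<>(s & r) requires <>~<>(s & r) at some successor in {0, 1, 3}.
    <>~<>(s & r) holds at 0, so <><>~<>(s & r) is true at 1.
      At 0: <>~<>(s & r) requires ~<>(s & r) at some successor in {0, 1}.
        ~<>(s & r) holds at 0, so <>~<>(s & r) is true at 0.
Satisfying worlds: {0, 1, 2, 3}

4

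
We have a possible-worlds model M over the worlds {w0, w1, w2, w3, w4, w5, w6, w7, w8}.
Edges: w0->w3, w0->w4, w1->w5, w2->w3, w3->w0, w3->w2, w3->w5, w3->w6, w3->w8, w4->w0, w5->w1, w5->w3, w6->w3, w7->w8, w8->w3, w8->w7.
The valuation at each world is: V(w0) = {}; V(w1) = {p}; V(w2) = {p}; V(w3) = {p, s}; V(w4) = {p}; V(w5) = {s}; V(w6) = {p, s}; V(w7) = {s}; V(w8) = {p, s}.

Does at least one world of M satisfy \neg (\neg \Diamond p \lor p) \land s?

Yes

Let φ = \neg (\neg \Diamond p \lor p) \land s. Evaluate φ at each world:
  w0 (successors {w3, w4}): φ is false.
  w1 (successors {w5}): φ is false.
  w2 (successors {w3}): φ is false.
  w3 (successors {w0, w2, w5, w6, w8}): φ is false.
  w4 (successors {w0}): φ is false.
  w5 (successors {w1, w3}): φ is true.
  w6 (successors {w3}): φ is false.
  w7 (successors {w8}): φ is true.
  w8 (successors {w3, w7}): φ is false.
Detail at w5 (witness):
  At w5: \neg (\neg \Diamond p \lor p) is true, s is true, so \neg (\neg \Diamond p \lor p) \land s is true.
    At w5: \neg \Diamond p \lor p is false, so \neg (\neg \Diamond p \lor p) is true.
      At w5: \neg \Diamond p is false, p is false, so \neg \Diamond p \lor p is false.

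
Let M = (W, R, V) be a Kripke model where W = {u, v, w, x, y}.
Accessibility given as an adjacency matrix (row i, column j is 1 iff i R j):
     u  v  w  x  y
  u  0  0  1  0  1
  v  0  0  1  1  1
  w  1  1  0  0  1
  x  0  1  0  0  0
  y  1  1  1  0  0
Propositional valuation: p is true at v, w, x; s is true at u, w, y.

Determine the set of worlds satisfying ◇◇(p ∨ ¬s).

u, v, w, x, y

Let φ = ◇◇(p ∨ ¬s). Evaluate φ at each world:
  u (successors {w, y}): φ is true.
  v (successors {w, x, y}): φ is true.
  w (successors {u, v, y}): φ is true.
  x (successors {v}): φ is true.
  y (successors {u, v, w}): φ is true.
For instance, at u:
  At u: ◇◇(p ∨ ¬s) requires ◇(p ∨ ¬s) at some successor in {w, y}.
    ◇(p ∨ ¬s) holds at w, so ◇◇(p ∨ ¬s) is true at u.
      At w: ◇(p ∨ ¬s) requires p ∨ ¬s at some successor in {u, v, y}.
        p ∨ ¬s holds at v, so ◇(p ∨ ¬s) is true at w.
Satisfying worlds: {u, v, w, x, y}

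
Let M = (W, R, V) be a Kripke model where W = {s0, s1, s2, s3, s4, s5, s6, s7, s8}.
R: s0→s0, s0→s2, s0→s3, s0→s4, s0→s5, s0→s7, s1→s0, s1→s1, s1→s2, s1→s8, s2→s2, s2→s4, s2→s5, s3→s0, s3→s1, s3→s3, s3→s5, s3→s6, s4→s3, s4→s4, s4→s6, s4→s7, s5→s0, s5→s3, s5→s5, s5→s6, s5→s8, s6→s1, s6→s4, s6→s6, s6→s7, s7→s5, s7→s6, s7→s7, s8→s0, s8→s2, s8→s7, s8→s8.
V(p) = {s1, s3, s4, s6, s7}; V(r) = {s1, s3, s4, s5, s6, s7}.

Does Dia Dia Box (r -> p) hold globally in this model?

Let φ = Dia Dia Box (r -> p). Evaluate φ at each world:
  s0 (successors {s0, s2, s3, s4, s5, s7}): φ is true.
  s1 (successors {s0, s1, s2, s8}): φ is true.
  s2 (successors {s2, s4, s5}): φ is true.
  s3 (successors {s0, s1, s3, s5, s6}): φ is true.
  s4 (successors {s3, s4, s6, s7}): φ is true.
  s5 (successors {s0, s3, s5, s6, s8}): φ is true.
  s6 (successors {s1, s4, s6, s7}): φ is true.
  s7 (successors {s5, s6, s7}): φ is true.
  s8 (successors {s0, s2, s7, s8}): φ is true.
For instance, at s4:
  At s4: Dia Dia Box (r -> p) requires Dia Box (r -> p) at some successor in {s3, s4, s6, s7}.
    Dia Box (r -> p) holds at s3, so Dia Dia Box (r -> p) is true at s4.
      At s3: Dia Box (r -> p) requires Box (r -> p) at some successor in {s0, s1, s3, s5, s6}.
        Box (r -> p) holds at s1, so Dia Box (r -> p) is true at s3.

Yes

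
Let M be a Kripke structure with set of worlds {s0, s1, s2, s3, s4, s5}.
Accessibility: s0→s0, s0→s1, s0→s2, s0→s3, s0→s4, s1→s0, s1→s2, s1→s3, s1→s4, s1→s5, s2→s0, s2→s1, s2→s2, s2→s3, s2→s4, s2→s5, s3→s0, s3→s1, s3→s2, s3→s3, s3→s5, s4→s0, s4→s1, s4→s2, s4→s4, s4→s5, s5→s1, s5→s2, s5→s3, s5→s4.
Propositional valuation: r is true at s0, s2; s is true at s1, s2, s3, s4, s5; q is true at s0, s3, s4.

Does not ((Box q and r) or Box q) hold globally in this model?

Yes

Recall that Box ψ holds at a world iff ψ holds at every accessible world, and Dia ψ holds iff ψ holds at some accessible world.
Let φ = not ((Box q and r) or Box q). Evaluate φ at each world:
  s0 (successors {s0, s1, s2, s3, s4}): φ is true.
  s1 (successors {s0, s2, s3, s4, s5}): φ is true.
  s2 (successors {s0, s1, s2, s3, s4, s5}): φ is true.
  s3 (successors {s0, s1, s2, s3, s5}): φ is true.
  s4 (successors {s0, s1, s2, s4, s5}): φ is true.
  s5 (successors {s1, s2, s3, s4}): φ is true.
For instance, at s1:
  At s1: (Box q and r) or Box q is false, so not ((Box q and r) or Box q) is true.
    At s1: Box q and r is false, Box q is false, so (Box q and r) or Box q is false.
      At s1: Box q is false, r is false, so Box q and r is false.
      At s1: Box q requires q at every successor {s0, s2, s3, s4, s5}.
        q fails at s2, so Box q is false at s1.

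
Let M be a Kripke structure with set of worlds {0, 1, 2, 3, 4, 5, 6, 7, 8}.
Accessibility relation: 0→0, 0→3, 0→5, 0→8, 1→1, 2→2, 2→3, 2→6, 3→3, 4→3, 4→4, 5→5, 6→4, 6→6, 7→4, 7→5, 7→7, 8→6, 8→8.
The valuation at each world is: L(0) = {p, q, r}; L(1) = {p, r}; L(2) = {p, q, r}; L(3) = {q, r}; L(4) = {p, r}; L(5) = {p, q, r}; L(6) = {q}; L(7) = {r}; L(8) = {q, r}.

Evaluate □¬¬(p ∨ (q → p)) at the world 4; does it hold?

No

Recall that □ψ holds at a world iff ψ holds at every accessible world, and ◇ψ holds iff ψ holds at some accessible world.
At 4: □¬¬(p ∨ (q → p)) requires ¬¬(p ∨ (q → p)) at every successor {3, 4}.
  ¬¬(p ∨ (q → p)) fails at 3, so □¬¬(p ∨ (q → p)) is false at 4.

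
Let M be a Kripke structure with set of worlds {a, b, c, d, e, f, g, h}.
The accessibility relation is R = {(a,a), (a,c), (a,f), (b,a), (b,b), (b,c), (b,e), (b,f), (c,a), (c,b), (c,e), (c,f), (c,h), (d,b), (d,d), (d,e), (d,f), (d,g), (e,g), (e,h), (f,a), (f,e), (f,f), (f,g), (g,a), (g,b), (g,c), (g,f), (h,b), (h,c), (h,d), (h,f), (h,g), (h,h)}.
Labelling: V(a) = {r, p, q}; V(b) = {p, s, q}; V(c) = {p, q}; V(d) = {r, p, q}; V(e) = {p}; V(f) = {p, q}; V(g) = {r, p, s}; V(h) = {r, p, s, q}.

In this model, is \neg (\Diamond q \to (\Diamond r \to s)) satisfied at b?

No

Recall that \Diamond ψ holds at a world iff ψ holds at some accessible world.
At b: \Diamond q \to (\Diamond r \to s) is true, so \neg (\Diamond q \to (\Diamond r \to s)) is false.
  At b: \Diamond q is true, \Diamond r \to s is true, so \Diamond q \to (\Diamond r \to s) is true.
    At b: \Diamond q requires q at some successor in {a, b, c, e, f}.
      q holds at a, so \Diamond q is true at b.
    At b: \Diamond r is true, s is true, so \Diamond r \to s is true.
      At b: \Diamond r requires r at some successor in {a, b, c, e, f}.
        r holds at a, so \Diamond r is true at b.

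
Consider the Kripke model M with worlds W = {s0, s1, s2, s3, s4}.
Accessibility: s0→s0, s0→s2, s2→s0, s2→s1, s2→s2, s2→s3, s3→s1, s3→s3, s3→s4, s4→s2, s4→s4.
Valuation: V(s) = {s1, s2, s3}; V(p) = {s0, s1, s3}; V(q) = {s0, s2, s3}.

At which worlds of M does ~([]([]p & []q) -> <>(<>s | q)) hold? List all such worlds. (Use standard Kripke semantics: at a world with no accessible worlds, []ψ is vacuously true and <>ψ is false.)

Let φ = ~([]([]p & []q) -> <>(<>s | q)). Evaluate φ at each world:
  s0 (successors {s0, s2}): φ is false.
  s1 (successors ∅): φ is true.
  s2 (successors {s0, s1, s2, s3}): φ is false.
  s3 (successors {s1, s3, s4}): φ is false.
  s4 (successors {s2, s4}): φ is false.
For instance, at s4:
  At s4: []([]p & []q) -> <>(<>s | q) is true, so ~([]([]p & []q) -> <>(<>s | q)) is false.
    At s4: []([]p & []q) is false, <>(<>s | q) is true, so []([]p & []q) -> <>(<>s | q) is true.
      At s4: []([]p & []q) requires []p & []q at every successor {s2, s4}.
        []p & []q fails at s2, so []([]p & []q) is false at s4.
      At s4: <>(<>s | q) requires <>s | q at some successor in {s2, s4}.
        <>s | q holds at s2, so <>(<>s | q) is true at s4.
Satisfying worlds: {s1}

s1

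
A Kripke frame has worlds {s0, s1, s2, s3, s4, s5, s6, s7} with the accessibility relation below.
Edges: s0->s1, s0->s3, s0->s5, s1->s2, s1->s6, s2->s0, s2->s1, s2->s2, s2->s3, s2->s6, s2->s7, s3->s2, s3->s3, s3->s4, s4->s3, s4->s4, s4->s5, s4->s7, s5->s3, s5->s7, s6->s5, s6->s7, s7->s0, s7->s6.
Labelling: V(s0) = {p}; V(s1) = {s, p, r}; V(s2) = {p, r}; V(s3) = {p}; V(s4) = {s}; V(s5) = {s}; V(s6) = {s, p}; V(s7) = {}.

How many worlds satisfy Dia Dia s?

Let φ = Dia Dia s. Evaluate φ at each world:
  s0 (successors {s1, s3, s5}): φ is true.
  s1 (successors {s2, s6}): φ is true.
  s2 (successors {s0, s1, s2, s3, s6, s7}): φ is true.
  s3 (successors {s2, s3, s4}): φ is true.
  s4 (successors {s3, s4, s5, s7}): φ is true.
  s5 (successors {s3, s7}): φ is true.
  s6 (successors {s5, s7}): φ is true.
  s7 (successors {s0, s6}): φ is true.
For instance, at s4:
  At s4: Dia Dia s requires Dia s at some successor in {s3, s4, s5, s7}.
    Dia s holds at s3, so Dia Dia s is true at s4.
      At s3: Dia s requires s at some successor in {s2, s3, s4}.
        s holds at s4, so Dia s is true at s3.
Satisfying worlds: {s0, s1, s2, s3, s4, s5, s6, s7}

8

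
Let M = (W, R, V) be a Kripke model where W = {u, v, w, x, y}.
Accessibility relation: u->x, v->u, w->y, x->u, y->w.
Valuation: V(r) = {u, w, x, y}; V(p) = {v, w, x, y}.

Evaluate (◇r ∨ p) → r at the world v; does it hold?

Recall that ◇ψ holds at a world iff ψ holds at some accessible world.
At v: ◇r ∨ p is true, r is false, so (◇r ∨ p) → r is false.
  At v: ◇r is true, p is true, so ◇r ∨ p is true.
    At v: ◇r requires r at some successor in {u}.
      r holds at u, so ◇r is true at v.

No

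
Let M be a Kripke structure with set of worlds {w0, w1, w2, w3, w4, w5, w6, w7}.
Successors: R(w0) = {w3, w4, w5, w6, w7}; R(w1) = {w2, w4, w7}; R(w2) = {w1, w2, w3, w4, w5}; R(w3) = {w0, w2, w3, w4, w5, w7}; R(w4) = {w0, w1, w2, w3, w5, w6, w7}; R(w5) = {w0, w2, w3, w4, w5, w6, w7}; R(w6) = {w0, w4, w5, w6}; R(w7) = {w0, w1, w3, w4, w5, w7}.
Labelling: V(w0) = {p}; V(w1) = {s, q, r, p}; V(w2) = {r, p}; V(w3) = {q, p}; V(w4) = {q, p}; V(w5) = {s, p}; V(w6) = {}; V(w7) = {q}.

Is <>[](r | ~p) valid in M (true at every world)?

Let φ = <>[](r | ~p). Evaluate φ at each world:
  w0 (successors {w3, w4, w5, w6, w7}): φ is false.
  w1 (successors {w2, w4, w7}): φ is false.
  w2 (successors {w1, w2, w3, w4, w5}): φ is false.
  w3 (successors {w0, w2, w3, w4, w5, w7}): φ is false.
  w4 (successors {w0, w1, w2, w3, w5, w6, w7}): φ is false.
  w5 (successors {w0, w2, w3, w4, w5, w6, w7}): φ is false.
  w6 (successors {w0, w4, w5, w6}): φ is false.
  w7 (successors {w0, w1, w3, w4, w5, w7}): φ is false.
Detail at w0 (counterexample):
  At w0: <>[](r | ~p) requires [](r | ~p) at some successor in {w3, w4, w5, w6, w7}.
    At w3: [](r | ~p) is false.
    At w4: [](r | ~p) is false.
    At w5: [](r | ~p) is false.
    At w6: [](r | ~p) is false.
    At w7: [](r | ~p) is false.
  So <>[](r | ~p) is false at w0.

No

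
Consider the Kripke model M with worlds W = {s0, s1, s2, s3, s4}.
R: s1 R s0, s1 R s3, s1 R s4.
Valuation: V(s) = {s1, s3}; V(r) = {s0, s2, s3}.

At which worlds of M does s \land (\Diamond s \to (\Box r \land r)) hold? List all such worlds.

s3

Let φ = s \land (\Diamond s \to (\Box r \land r)). Evaluate φ at each world:
  s0 (successors ∅): φ is false.
  s1 (successors {s0, s3, s4}): φ is false.
  s2 (successors ∅): φ is false.
  s3 (successors ∅): φ is true.
  s4 (successors ∅): φ is false.
For instance, at s1:
  At s1: s is true, \Diamond s \to (\Box r \land r) is false, so s \land (\Diamond s \to (\Box r \land r)) is false.
    At s1: \Diamond s is true, \Box r \land r is false, so \Diamond s \to (\Box r \land r) is false.
      At s1: \Diamond s requires s at some successor in {s0, s3, s4}.
        s holds at s3, so \Diamond s is true at s1.
      At s1: \Box r is false, r is false, so \Box r \land r is false.
Satisfying worlds: {s3}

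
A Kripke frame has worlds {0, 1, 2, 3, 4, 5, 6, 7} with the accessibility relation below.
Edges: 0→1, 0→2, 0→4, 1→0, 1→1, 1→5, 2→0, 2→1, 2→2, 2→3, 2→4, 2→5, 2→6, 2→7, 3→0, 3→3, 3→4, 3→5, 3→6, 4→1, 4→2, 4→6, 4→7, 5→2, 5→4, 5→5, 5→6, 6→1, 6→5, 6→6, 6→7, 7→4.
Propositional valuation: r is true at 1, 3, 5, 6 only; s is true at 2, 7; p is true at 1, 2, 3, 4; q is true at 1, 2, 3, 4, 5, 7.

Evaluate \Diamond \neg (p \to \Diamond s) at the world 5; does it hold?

At 5: \Diamond \neg (p \to \Diamond s) requires \neg (p \to \Diamond s) at some successor in {2, 4, 5, 6}.
  At 2: \neg (p \to \Diamond s) is false.
  At 4: \neg (p \to \Diamond s) is false.
  At 5: \neg (p \to \Diamond s) is false.
  At 6: \neg (p \to \Diamond s) is false.
So \Diamond \neg (p \to \Diamond s) is false at 5.

No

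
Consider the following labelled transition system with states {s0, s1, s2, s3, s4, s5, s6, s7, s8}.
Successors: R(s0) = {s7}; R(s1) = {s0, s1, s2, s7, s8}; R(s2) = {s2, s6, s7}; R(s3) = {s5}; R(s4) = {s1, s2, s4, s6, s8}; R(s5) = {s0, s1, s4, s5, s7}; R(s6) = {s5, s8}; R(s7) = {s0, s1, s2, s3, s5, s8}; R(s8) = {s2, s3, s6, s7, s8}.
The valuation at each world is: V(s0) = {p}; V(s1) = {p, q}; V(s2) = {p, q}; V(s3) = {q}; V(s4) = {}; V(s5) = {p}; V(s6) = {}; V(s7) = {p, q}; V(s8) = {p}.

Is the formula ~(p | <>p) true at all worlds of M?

No

Let φ = ~(p | <>p). Evaluate φ at each world:
  s0 (successors {s7}): φ is false.
  s1 (successors {s0, s1, s2, s7, s8}): φ is false.
  s2 (successors {s2, s6, s7}): φ is false.
  s3 (successors {s5}): φ is false.
  s4 (successors {s1, s2, s4, s6, s8}): φ is false.
  s5 (successors {s0, s1, s4, s5, s7}): φ is false.
  s6 (successors {s5, s8}): φ is false.
  s7 (successors {s0, s1, s2, s3, s5, s8}): φ is false.
  s8 (successors {s2, s3, s6, s7, s8}): φ is false.
Detail at s0 (counterexample):
  At s0: p | <>p is true, so ~(p | <>p) is false.
    At s0: p is true, <>p is true, so p | <>p is true.
      At s0: <>p requires p at some successor in {s7}.
        p holds at s7, so <>p is true at s0.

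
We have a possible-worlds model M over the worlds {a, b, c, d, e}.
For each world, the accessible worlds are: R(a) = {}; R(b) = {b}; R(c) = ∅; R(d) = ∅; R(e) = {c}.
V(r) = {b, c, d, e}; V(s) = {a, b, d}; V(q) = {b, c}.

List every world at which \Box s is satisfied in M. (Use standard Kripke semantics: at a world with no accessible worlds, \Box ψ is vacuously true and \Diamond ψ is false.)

Let φ = \Box s. Evaluate φ at each world:
  a (successors ∅): φ is true.
  b (successors {b}): φ is true.
  c (successors ∅): φ is true.
  d (successors ∅): φ is true.
  e (successors {c}): φ is false.
For instance, at e:
  At e: \Box s requires s at every successor {c}.
    s fails at c, so \Box s is false at e.
Satisfying worlds: {a, b, c, d}

a, b, c, d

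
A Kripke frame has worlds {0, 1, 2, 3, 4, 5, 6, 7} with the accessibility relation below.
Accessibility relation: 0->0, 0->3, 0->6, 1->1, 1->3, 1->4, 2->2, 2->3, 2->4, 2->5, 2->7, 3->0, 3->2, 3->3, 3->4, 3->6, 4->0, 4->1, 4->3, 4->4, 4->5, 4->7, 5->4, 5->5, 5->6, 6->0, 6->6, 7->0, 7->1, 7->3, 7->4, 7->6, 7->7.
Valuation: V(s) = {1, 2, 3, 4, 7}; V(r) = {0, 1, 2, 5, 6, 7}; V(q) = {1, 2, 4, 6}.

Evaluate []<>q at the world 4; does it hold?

At 4: []<>q requires <>q at every successor {0, 1, 3, 4, 5, 7}.
  At 0: <>q is true.
  At 1: <>q is true.
  At 3: <>q is true.
  At 4: <>q is true.
  At 5: <>q is true.
  At 7: <>q is true.
So []<>q is true at 4.

Yes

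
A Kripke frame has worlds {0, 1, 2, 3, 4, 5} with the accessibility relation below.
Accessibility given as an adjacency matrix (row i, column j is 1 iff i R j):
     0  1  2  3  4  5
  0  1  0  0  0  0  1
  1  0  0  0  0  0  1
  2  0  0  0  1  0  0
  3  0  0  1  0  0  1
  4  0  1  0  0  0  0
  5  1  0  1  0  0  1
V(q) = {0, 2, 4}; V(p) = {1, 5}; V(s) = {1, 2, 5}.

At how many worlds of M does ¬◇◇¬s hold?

Let φ = ¬◇◇¬s. Evaluate φ at each world:
  0 (successors {0, 5}): φ is false.
  1 (successors {5}): φ is false.
  2 (successors {3}): φ is true.
  3 (successors {2, 5}): φ is false.
  4 (successors {1}): φ is true.
  5 (successors {0, 2, 5}): φ is false.
For instance, at 4:
  At 4: ◇◇¬s is false, so ¬◇◇¬s is true.
    At 4: ◇◇¬s requires ◇¬s at some successor in {1}.
      At 1: ◇¬s is false.
    So ◇◇¬s is false at 4.
Satisfying worlds: {2, 4}

2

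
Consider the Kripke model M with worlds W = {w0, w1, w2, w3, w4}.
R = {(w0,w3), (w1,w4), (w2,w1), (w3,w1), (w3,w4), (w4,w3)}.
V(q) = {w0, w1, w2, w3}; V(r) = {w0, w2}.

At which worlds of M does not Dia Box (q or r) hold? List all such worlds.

Recall that Box ψ holds at a world iff ψ holds at every accessible world, and Dia ψ holds iff ψ holds at some accessible world.
Let φ = not Dia Box (q or r). Evaluate φ at each world:
  w0 (successors {w3}): φ is true.
  w1 (successors {w4}): φ is false.
  w2 (successors {w1}): φ is true.
  w3 (successors {w1, w4}): φ is false.
  w4 (successors {w3}): φ is true.
For instance, at w0:
  At w0: Dia Box (q or r) is false, so not Dia Box (q or r) is true.
    At w0: Dia Box (q or r) requires Box (q or r) at some successor in {w3}.
      At w3: Box (q or r) is false.
    So Dia Box (q or r) is false at w0.
Satisfying worlds: {w0, w2, w4}

w0, w2, w4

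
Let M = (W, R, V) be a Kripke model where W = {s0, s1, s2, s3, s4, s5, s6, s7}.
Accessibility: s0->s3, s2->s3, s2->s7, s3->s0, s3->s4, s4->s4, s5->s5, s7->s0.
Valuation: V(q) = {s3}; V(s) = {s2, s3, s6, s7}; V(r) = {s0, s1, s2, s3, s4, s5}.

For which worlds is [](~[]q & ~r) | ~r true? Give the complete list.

Let φ = [](~[]q & ~r) | ~r. Evaluate φ at each world:
  s0 (successors {s3}): φ is false.
  s1 (successors ∅): φ is true.
  s2 (successors {s3, s7}): φ is false.
  s3 (successors {s0, s4}): φ is false.
  s4 (successors {s4}): φ is false.
  s5 (successors {s5}): φ is false.
  s6 (successors ∅): φ is true.
  s7 (successors {s0}): φ is true.
For instance, at s5:
  At s5: [](~[]q & ~r) is false, ~r is false, so [](~[]q & ~r) | ~r is false.
    At s5: [](~[]q & ~r) requires ~[]q & ~r at every successor {s5}.
      ~[]q & ~r fails at s5, so [](~[]q & ~r) is false at s5.
Satisfying worlds: {s1, s6, s7}

s1, s6, s7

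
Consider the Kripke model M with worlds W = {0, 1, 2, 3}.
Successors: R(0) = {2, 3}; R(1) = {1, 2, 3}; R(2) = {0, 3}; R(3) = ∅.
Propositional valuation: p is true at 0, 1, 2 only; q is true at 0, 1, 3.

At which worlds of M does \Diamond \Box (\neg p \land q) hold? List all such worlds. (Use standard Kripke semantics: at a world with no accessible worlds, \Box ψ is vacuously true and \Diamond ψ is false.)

0, 1, 2

Let φ = \Diamond \Box (\neg p \land q). Evaluate φ at each world:
  0 (successors {2, 3}): φ is true.
  1 (successors {1, 2, 3}): φ is true.
  2 (successors {0, 3}): φ is true.
  3 (successors ∅): φ is false.
For instance, at 0:
  At 0: \Diamond \Box (\neg p \land q) requires \Box (\neg p \land q) at some successor in {2, 3}.
    \Box (\neg p \land q) holds at 3, so \Diamond \Box (\neg p \land q) is true at 0.
      At 3: no accessible worlds, so \Box (\neg p \land q) holds vacuously.
Satisfying worlds: {0, 1, 2}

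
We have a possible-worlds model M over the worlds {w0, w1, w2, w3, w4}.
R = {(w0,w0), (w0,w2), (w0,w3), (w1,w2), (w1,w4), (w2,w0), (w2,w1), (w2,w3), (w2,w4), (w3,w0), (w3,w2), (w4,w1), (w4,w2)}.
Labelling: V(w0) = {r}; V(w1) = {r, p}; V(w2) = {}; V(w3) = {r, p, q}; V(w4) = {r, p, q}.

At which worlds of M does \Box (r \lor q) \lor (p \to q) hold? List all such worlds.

w0, w2, w3, w4

Let φ = \Box (r \lor q) \lor (p \to q). Evaluate φ at each world:
  w0 (successors {w0, w2, w3}): φ is true.
  w1 (successors {w2, w4}): φ is false.
  w2 (successors {w0, w1, w3, w4}): φ is true.
  w3 (successors {w0, w2}): φ is true.
  w4 (successors {w1, w2}): φ is true.
For instance, at w2:
  At w2: \Box (r \lor q) is true, p \to q is true, so \Box (r \lor q) \lor (p \to q) is true.
    At w2: \Box (r \lor q) requires r \lor q at every successor {w0, w1, w3, w4}.
      At w0: r \lor q is true.
      At w1: r \lor q is true.
      At w3: r \lor q is true.
      At w4: r \lor q is true.
    So \Box (r \lor q) is true at w2.
Satisfying worlds: {w0, w2, w3, w4}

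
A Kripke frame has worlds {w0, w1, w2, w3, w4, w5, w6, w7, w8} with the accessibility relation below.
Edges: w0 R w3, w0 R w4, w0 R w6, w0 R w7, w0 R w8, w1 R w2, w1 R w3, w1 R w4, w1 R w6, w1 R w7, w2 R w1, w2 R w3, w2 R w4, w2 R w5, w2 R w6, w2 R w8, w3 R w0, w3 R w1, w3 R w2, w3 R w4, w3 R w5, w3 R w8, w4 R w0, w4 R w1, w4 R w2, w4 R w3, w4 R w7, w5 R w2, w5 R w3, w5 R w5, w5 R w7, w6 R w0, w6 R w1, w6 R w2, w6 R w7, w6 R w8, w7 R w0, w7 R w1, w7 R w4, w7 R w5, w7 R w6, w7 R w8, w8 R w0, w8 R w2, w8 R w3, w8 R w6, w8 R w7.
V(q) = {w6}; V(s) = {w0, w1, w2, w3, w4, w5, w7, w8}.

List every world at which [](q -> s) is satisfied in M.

Let φ = [](q -> s). Evaluate φ at each world:
  w0 (successors {w3, w4, w6, w7, w8}): φ is false.
  w1 (successors {w2, w3, w4, w6, w7}): φ is false.
  w2 (successors {w1, w3, w4, w5, w6, w8}): φ is false.
  w3 (successors {w0, w1, w2, w4, w5, w8}): φ is true.
  w4 (successors {w0, w1, w2, w3, w7}): φ is true.
  w5 (successors {w2, w3, w5, w7}): φ is true.
  w6 (successors {w0, w1, w2, w7, w8}): φ is true.
  w7 (successors {w0, w1, w4, w5, w6, w8}): φ is false.
  w8 (successors {w0, w2, w3, w6, w7}): φ is false.
For instance, at w1:
  At w1: [](q -> s) requires q -> s at every successor {w2, w3, w4, w6, w7}.
    q -> s fails at w6, so [](q -> s) is false at w1.
Satisfying worlds: {w3, w4, w5, w6}

w3, w4, w5, w6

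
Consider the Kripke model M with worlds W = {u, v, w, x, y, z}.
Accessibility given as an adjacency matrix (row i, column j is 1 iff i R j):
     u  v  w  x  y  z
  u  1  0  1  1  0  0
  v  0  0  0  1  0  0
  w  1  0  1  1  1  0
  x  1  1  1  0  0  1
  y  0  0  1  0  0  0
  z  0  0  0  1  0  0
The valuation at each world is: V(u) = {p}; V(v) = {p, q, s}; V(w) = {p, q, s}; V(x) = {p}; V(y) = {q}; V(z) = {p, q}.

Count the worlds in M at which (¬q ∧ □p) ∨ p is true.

5

Let φ = (¬q ∧ □p) ∨ p. Evaluate φ at each world:
  u (successors {u, w, x}): φ is true.
  v (successors {x}): φ is true.
  w (successors {u, w, x, y}): φ is true.
  x (successors {u, v, w, z}): φ is true.
  y (successors {w}): φ is false.
  z (successors {x}): φ is true.
For instance, at w:
  At w: ¬q ∧ □p is false, p is true, so (¬q ∧ □p) ∨ p is true.
    At w: ¬q is false, □p is false, so ¬q ∧ □p is false.
      At w: □p requires p at every successor {u, w, x, y}.
        p fails at y, so □p is false at w.
Satisfying worlds: {u, v, w, x, z}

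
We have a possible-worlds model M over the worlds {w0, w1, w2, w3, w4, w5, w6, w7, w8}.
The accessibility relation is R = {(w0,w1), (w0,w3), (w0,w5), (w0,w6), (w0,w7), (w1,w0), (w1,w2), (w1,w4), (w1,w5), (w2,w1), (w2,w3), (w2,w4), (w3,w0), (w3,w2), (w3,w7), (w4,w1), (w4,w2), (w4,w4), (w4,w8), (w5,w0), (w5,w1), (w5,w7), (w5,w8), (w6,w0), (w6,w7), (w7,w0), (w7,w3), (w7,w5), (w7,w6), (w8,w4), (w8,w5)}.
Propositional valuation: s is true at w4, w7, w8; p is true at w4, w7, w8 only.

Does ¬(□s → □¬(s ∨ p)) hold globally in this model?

No

Let φ = ¬(□s → □¬(s ∨ p)). Evaluate φ at each world:
  w0 (successors {w1, w3, w5, w6, w7}): φ is false.
  w1 (successors {w0, w2, w4, w5}): φ is false.
  w2 (successors {w1, w3, w4}): φ is false.
  w3 (successors {w0, w2, w7}): φ is false.
  w4 (successors {w1, w2, w4, w8}): φ is false.
  w5 (successors {w0, w1, w7, w8}): φ is false.
  w6 (successors {w0, w7}): φ is false.
  w7 (successors {w0, w3, w5, w6}): φ is false.
  w8 (successors {w4, w5}): φ is false.
Detail at w0 (counterexample):
  At w0: □s → □¬(s ∨ p) is true, so ¬(□s → □¬(s ∨ p)) is false.
    At w0: □s is false, □¬(s ∨ p) is false, so □s → □¬(s ∨ p) is true.
      At w0: □s requires s at every successor {w1, w3, w5, w6, w7}.
        s fails at w1, so □s is false at w0.
      At w0: □¬(s ∨ p) requires ¬(s ∨ p) at every successor {w1, w3, w5, w6, w7}.
        ¬(s ∨ p) fails at w7, so □¬(s ∨ p) is false at w0.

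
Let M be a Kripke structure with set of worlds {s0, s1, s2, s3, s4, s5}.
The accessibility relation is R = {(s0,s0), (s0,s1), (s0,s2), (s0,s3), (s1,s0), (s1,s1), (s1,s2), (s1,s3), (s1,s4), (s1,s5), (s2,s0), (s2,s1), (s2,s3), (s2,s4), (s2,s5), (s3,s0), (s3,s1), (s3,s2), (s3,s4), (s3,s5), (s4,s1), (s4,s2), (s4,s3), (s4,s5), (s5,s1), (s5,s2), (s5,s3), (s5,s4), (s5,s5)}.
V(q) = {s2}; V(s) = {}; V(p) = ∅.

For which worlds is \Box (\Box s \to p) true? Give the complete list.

Let φ = \Box (\Box s \to p). Evaluate φ at each world:
  s0 (successors {s0, s1, s2, s3}): φ is true.
  s1 (successors {s0, s1, s2, s3, s4, s5}): φ is true.
  s2 (successors {s0, s1, s3, s4, s5}): φ is true.
  s3 (successors {s0, s1, s2, s4, s5}): φ is true.
  s4 (successors {s1, s2, s3, s5}): φ is true.
  s5 (successors {s1, s2, s3, s4, s5}): φ is true.
For instance, at s1:
  At s1: \Box (\Box s \to p) requires \Box s \to p at every successor {s0, s1, s2, s3, s4, s5}.
    At s0: \Box s \to p is true.
    At s1: \Box s \to p is true.
    At s2: \Box s \to p is true.
    At s3: \Box s \to p is true.
    At s4: \Box s \to p is true.
    At s5: \Box s \to p is true.
  So \Box (\Box s \to p) is true at s1.
Satisfying worlds: {s0, s1, s2, s3, s4, s5}

s0, s1, s2, s3, s4, s5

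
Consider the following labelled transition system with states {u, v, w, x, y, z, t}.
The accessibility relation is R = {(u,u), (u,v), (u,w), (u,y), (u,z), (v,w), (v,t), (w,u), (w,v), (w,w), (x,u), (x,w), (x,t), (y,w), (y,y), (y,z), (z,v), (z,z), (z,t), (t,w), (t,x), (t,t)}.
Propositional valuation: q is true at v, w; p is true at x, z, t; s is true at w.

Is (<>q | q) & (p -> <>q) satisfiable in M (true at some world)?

Let φ = (<>q | q) & (p -> <>q). Evaluate φ at each world:
  u (successors {u, v, w, y, z}): φ is true.
  v (successors {w, t}): φ is true.
  w (successors {u, v, w}): φ is true.
  x (successors {u, w, t}): φ is true.
  y (successors {w, y, z}): φ is true.
  z (successors {v, z, t}): φ is true.
  t (successors {w, x, t}): φ is true.
Detail at u (witness):
  At u: <>q | q is true, p -> <>q is true, so (<>q | q) & (p -> <>q) is true.
    At u: <>q is true, q is false, so <>q | q is true.
      At u: <>q requires q at some successor in {u, v, w, y, z}.
        q holds at v, so <>q is true at u.
    At u: p is false, <>q is true, so p -> <>q is true.
      At u: <>q requires q at some successor in {u, v, w, y, z}.
        q holds at v, so <>q is true at u.

Yes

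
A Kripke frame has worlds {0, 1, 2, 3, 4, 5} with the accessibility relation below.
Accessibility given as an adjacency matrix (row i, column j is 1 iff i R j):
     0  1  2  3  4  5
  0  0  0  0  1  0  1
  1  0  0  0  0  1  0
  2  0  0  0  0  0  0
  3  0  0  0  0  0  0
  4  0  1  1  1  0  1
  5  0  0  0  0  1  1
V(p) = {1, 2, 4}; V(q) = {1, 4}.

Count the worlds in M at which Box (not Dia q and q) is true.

Let φ = Box (not Dia q and q). Evaluate φ at each world:
  0 (successors {3, 5}): φ is false.
  1 (successors {4}): φ is false.
  2 (successors ∅): φ is true.
  3 (successors ∅): φ is true.
  4 (successors {1, 2, 3, 5}): φ is false.
  5 (successors {4, 5}): φ is false.
For instance, at 0:
  At 0: Box (not Dia q and q) requires not Dia q and q at every successor {3, 5}.
    not Dia q and q fails at 3, so Box (not Dia q and q) is false at 0.
      At 3: not Dia q is true, q is false, so not Dia q and q is false.
Satisfying worlds: {2, 3}

2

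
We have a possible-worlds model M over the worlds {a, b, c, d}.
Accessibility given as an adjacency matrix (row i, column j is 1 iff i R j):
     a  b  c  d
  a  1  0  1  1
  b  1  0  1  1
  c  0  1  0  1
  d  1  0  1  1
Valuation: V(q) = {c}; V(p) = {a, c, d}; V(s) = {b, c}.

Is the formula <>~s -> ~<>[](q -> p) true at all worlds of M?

No

Let φ = <>~s -> ~<>[](q -> p). Evaluate φ at each world:
  a (successors {a, c, d}): φ is false.
  b (successors {a, c, d}): φ is false.
  c (successors {b, d}): φ is false.
  d (successors {a, c, d}): φ is false.
Detail at a (counterexample):
  At a: <>~s is true, ~<>[](q -> p) is false, so <>~s -> ~<>[](q -> p) is false.
    At a: <>~s requires ~s at some successor in {a, c, d}.
      ~s holds at a, so <>~s is true at a.
    At a: <>[](q -> p) is true, so ~<>[](q -> p) is false.
      At a: <>[](q -> p) requires [](q -> p) at some successor in {a, c, d}.
        [](q -> p) holds at a, so <>[](q -> p) is true at a.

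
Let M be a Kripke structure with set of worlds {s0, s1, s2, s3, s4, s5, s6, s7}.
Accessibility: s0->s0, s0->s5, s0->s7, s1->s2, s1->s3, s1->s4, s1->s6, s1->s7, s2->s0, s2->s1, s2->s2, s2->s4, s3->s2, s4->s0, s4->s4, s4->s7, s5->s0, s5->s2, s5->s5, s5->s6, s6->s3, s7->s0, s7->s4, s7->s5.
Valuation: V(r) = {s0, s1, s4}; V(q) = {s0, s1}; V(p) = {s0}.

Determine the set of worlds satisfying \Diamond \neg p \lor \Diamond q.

Let φ = \Diamond \neg p \lor \Diamond q. Evaluate φ at each world:
  s0 (successors {s0, s5, s7}): φ is true.
  s1 (successors {s2, s3, s4, s6, s7}): φ is true.
  s2 (successors {s0, s1, s2, s4}): φ is true.
  s3 (successors {s2}): φ is true.
  s4 (successors {s0, s4, s7}): φ is true.
  s5 (successors {s0, s2, s5, s6}): φ is true.
  s6 (successors {s3}): φ is true.
  s7 (successors {s0, s4, s5}): φ is true.
For instance, at s1:
  At s1: \Diamond \neg p is true, \Diamond q is false, so \Diamond \neg p \lor \Diamond q is true.
    At s1: \Diamond \neg p requires \neg p at some successor in {s2, s3, s4, s6, s7}.
      \neg p holds at s2, so \Diamond \neg p is true at s1.
    At s1: \Diamond q requires q at some successor in {s2, s3, s4, s6, s7}.
      At s2: q is false.
      At s3: q is false.
      At s4: q is false.
      At s6: q is false.
      At s7: q is false.
    So \Diamond q is false at s1.
Satisfying worlds: {s0, s1, s2, s3, s4, s5, s6, s7}

s0, s1, s2, s3, s4, s5, s6, s7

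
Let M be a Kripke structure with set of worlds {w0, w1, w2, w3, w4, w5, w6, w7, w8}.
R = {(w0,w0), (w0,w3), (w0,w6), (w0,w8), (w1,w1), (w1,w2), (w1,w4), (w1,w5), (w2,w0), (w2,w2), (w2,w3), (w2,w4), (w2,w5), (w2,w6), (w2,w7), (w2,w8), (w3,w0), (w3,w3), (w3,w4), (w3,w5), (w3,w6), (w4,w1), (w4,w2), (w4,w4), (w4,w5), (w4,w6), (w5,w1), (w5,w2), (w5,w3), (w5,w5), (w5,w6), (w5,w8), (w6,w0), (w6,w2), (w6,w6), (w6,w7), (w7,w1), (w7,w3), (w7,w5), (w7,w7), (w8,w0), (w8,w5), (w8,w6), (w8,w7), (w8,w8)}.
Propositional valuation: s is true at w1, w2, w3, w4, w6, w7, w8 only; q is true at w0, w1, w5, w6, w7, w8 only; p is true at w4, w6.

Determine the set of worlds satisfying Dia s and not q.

w2, w3, w4

Recall that Dia ψ holds at a world iff ψ holds at some accessible world.
Let φ = Dia s and not q. Evaluate φ at each world:
  w0 (successors {w0, w3, w6, w8}): φ is false.
  w1 (successors {w1, w2, w4, w5}): φ is false.
  w2 (successors {w0, w2, w3, w4, w5, w6, w7, w8}): φ is true.
  w3 (successors {w0, w3, w4, w5, w6}): φ is true.
  w4 (successors {w1, w2, w4, w5, w6}): φ is true.
  w5 (successors {w1, w2, w3, w5, w6, w8}): φ is false.
  w6 (successors {w0, w2, w6, w7}): φ is false.
  w7 (successors {w1, w3, w5, w7}): φ is false.
  w8 (successors {w0, w5, w6, w7, w8}): φ is false.
For instance, at w1:
  At w1: Dia s is true, not q is false, so Dia s and not q is false.
    At w1: Dia s requires s at some successor in {w1, w2, w4, w5}.
      s holds at w1, so Dia s is true at w1.
Satisfying worlds: {w2, w3, w4}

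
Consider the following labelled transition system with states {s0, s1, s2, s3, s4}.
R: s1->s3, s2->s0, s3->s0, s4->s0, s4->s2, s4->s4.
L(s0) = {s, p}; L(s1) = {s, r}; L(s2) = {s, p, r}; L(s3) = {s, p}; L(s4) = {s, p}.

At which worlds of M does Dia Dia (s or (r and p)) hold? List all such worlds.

s1, s4

Recall that Dia ψ holds at a world iff ψ holds at some accessible world.
Let φ = Dia Dia (s or (r and p)). Evaluate φ at each world:
  s0 (successors ∅): φ is false.
  s1 (successors {s3}): φ is true.
  s2 (successors {s0}): φ is false.
  s3 (successors {s0}): φ is false.
  s4 (successors {s0, s2, s4}): φ is true.
For instance, at s2:
  At s2: Dia Dia (s or (r and p)) requires Dia (s or (r and p)) at some successor in {s0}.
    At s0: Dia (s or (r and p)) is false.
  So Dia Dia (s or (r and p)) is false at s2.
Satisfying worlds: {s1, s4}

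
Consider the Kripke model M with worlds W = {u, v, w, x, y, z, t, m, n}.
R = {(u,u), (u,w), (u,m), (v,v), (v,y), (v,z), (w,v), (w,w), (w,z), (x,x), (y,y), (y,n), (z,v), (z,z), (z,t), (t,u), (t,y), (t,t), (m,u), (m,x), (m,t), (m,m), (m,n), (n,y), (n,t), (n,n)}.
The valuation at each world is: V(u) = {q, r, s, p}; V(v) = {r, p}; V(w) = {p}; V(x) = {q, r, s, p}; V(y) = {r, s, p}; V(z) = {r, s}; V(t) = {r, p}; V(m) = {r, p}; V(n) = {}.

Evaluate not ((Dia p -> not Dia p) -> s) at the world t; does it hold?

No

At t: (Dia p -> not Dia p) -> s is true, so not ((Dia p -> not Dia p) -> s) is false.
  At t: Dia p -> not Dia p is false, s is false, so (Dia p -> not Dia p) -> s is true.
    At t: Dia p is true, not Dia p is false, so Dia p -> not Dia p is false.
      At t: Dia p requires p at some successor in {u, y, t}.
        p holds at u, so Dia p is true at t.
      At t: Dia p is true, so not Dia p is false.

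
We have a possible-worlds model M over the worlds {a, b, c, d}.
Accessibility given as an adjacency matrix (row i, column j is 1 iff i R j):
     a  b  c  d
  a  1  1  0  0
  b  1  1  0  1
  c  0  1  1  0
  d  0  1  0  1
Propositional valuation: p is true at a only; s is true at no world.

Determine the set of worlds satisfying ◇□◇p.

Let φ = ◇□◇p. Evaluate φ at each world:
  a (successors {a, b}): φ is true.
  b (successors {a, b, d}): φ is true.
  c (successors {b, c}): φ is false.
  d (successors {b, d}): φ is false.
For instance, at b:
  At b: ◇□◇p requires □◇p at some successor in {a, b, d}.
    □◇p holds at a, so ◇□◇p is true at b.
      At a: □◇p requires ◇p at every successor {a, b}.
        At a: ◇p is true.
        At b: ◇p is true.
      So □◇p is true at a.
Satisfying worlds: {a, b}

a, b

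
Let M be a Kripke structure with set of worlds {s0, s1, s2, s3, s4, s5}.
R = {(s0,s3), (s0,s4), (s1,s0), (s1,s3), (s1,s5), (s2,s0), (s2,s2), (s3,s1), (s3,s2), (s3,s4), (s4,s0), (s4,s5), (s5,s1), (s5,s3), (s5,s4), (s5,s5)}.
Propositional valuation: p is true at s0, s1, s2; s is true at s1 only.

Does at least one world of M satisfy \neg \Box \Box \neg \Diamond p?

Yes

Recall that \Box ψ holds at a world iff ψ holds at every accessible world, and \Diamond ψ holds iff ψ holds at some accessible world.
Let φ = \neg \Box \Box \neg \Diamond p. Evaluate φ at each world:
  s0 (successors {s3, s4}): φ is true.
  s1 (successors {s0, s3, s5}): φ is true.
  s2 (successors {s0, s2}): φ is true.
  s3 (successors {s1, s2, s4}): φ is true.
  s4 (successors {s0, s5}): φ is true.
  s5 (successors {s1, s3, s4, s5}): φ is true.
Detail at s0 (witness):
  At s0: \Box \Box \neg \Diamond p is false, so \neg \Box \Box \neg \Diamond p is true.
    At s0: \Box \Box \neg \Diamond p requires \Box \neg \Diamond p at every successor {s3, s4}.
      \Box \neg \Diamond p fails at s3, so \Box \Box \neg \Diamond p is false at s0.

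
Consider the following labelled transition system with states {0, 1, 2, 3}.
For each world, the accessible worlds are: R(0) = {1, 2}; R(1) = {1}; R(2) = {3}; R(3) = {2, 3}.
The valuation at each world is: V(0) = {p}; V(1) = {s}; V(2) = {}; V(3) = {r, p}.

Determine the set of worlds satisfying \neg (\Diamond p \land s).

0, 1, 2, 3

Let φ = \neg (\Diamond p \land s). Evaluate φ at each world:
  0 (successors {1, 2}): φ is true.
  1 (successors {1}): φ is true.
  2 (successors {3}): φ is true.
  3 (successors {2, 3}): φ is true.
For instance, at 3:
  At 3: \Diamond p \land s is false, so \neg (\Diamond p \land s) is true.
    At 3: \Diamond p is true, s is false, so \Diamond p \land s is false.
      At 3: \Diamond p requires p at some successor in {2, 3}.
        p holds at 3, so \Diamond p is true at 3.
Satisfying worlds: {0, 1, 2, 3}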